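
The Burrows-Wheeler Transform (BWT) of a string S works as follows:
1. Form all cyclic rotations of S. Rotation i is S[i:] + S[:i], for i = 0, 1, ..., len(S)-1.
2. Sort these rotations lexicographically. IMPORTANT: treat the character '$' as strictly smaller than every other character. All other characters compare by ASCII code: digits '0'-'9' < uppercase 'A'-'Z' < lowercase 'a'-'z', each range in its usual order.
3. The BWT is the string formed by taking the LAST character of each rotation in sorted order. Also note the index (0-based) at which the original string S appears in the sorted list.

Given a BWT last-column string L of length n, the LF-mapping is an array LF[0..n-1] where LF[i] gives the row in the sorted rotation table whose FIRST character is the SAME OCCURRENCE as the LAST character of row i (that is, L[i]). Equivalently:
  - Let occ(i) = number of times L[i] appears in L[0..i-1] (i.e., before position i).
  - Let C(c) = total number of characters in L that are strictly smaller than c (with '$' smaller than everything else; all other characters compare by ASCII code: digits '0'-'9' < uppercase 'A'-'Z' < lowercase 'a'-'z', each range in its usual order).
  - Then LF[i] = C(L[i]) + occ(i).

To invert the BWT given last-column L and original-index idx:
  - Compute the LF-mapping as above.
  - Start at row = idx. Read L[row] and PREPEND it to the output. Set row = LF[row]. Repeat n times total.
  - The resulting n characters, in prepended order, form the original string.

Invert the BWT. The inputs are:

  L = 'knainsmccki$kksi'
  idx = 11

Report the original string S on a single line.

Answer: missiknickknack$

Derivation:
LF mapping: 7 12 1 4 13 14 11 2 3 8 5 0 9 10 15 6
Walk LF starting at row 11, prepending L[row]:
  step 1: row=11, L[11]='$', prepend. Next row=LF[11]=0
  step 2: row=0, L[0]='k', prepend. Next row=LF[0]=7
  step 3: row=7, L[7]='c', prepend. Next row=LF[7]=2
  step 4: row=2, L[2]='a', prepend. Next row=LF[2]=1
  step 5: row=1, L[1]='n', prepend. Next row=LF[1]=12
  step 6: row=12, L[12]='k', prepend. Next row=LF[12]=9
  step 7: row=9, L[9]='k', prepend. Next row=LF[9]=8
  step 8: row=8, L[8]='c', prepend. Next row=LF[8]=3
  step 9: row=3, L[3]='i', prepend. Next row=LF[3]=4
  step 10: row=4, L[4]='n', prepend. Next row=LF[4]=13
  step 11: row=13, L[13]='k', prepend. Next row=LF[13]=10
  step 12: row=10, L[10]='i', prepend. Next row=LF[10]=5
  step 13: row=5, L[5]='s', prepend. Next row=LF[5]=14
  step 14: row=14, L[14]='s', prepend. Next row=LF[14]=15
  step 15: row=15, L[15]='i', prepend. Next row=LF[15]=6
  step 16: row=6, L[6]='m', prepend. Next row=LF[6]=11
Reversed output: missiknickknack$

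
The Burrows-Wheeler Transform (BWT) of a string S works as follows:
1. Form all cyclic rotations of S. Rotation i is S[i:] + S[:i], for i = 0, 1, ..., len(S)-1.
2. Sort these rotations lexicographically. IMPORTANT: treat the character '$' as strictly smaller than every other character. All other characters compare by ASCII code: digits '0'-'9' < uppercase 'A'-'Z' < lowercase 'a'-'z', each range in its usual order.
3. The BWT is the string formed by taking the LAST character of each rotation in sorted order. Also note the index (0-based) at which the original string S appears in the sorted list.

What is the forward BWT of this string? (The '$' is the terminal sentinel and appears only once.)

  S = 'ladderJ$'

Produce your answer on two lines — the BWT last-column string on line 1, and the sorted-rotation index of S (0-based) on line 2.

All 8 rotations (rotation i = S[i:]+S[:i]):
  rot[0] = ladderJ$
  rot[1] = adderJ$l
  rot[2] = dderJ$la
  rot[3] = derJ$lad
  rot[4] = erJ$ladd
  rot[5] = rJ$ladde
  rot[6] = J$ladder
  rot[7] = $ladderJ
Sorted (with $ < everything):
  sorted[0] = $ladderJ  (last char: 'J')
  sorted[1] = J$ladder  (last char: 'r')
  sorted[2] = adderJ$l  (last char: 'l')
  sorted[3] = dderJ$la  (last char: 'a')
  sorted[4] = derJ$lad  (last char: 'd')
  sorted[5] = erJ$ladd  (last char: 'd')
  sorted[6] = ladderJ$  (last char: '$')
  sorted[7] = rJ$ladde  (last char: 'e')
Last column: Jrladd$e
Original string S is at sorted index 6

Answer: Jrladd$e
6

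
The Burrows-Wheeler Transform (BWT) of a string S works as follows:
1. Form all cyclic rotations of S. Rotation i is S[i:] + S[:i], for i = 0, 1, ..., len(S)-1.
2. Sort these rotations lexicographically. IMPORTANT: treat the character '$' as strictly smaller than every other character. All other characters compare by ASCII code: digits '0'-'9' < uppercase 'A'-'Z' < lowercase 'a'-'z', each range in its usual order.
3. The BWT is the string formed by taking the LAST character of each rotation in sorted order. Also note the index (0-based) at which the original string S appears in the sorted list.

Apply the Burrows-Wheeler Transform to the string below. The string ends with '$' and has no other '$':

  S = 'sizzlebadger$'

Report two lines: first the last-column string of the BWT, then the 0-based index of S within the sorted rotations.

Answer: rbealgdsze$zi
10

Derivation:
All 13 rotations (rotation i = S[i:]+S[:i]):
  rot[0] = sizzlebadger$
  rot[1] = izzlebadger$s
  rot[2] = zzlebadger$si
  rot[3] = zlebadger$siz
  rot[4] = lebadger$sizz
  rot[5] = ebadger$sizzl
  rot[6] = badger$sizzle
  rot[7] = adger$sizzleb
  rot[8] = dger$sizzleba
  rot[9] = ger$sizzlebad
  rot[10] = er$sizzlebadg
  rot[11] = r$sizzlebadge
  rot[12] = $sizzlebadger
Sorted (with $ < everything):
  sorted[0] = $sizzlebadger  (last char: 'r')
  sorted[1] = adger$sizzleb  (last char: 'b')
  sorted[2] = badger$sizzle  (last char: 'e')
  sorted[3] = dger$sizzleba  (last char: 'a')
  sorted[4] = ebadger$sizzl  (last char: 'l')
  sorted[5] = er$sizzlebadg  (last char: 'g')
  sorted[6] = ger$sizzlebad  (last char: 'd')
  sorted[7] = izzlebadger$s  (last char: 's')
  sorted[8] = lebadger$sizz  (last char: 'z')
  sorted[9] = r$sizzlebadge  (last char: 'e')
  sorted[10] = sizzlebadger$  (last char: '$')
  sorted[11] = zlebadger$siz  (last char: 'z')
  sorted[12] = zzlebadger$si  (last char: 'i')
Last column: rbealgdsze$zi
Original string S is at sorted index 10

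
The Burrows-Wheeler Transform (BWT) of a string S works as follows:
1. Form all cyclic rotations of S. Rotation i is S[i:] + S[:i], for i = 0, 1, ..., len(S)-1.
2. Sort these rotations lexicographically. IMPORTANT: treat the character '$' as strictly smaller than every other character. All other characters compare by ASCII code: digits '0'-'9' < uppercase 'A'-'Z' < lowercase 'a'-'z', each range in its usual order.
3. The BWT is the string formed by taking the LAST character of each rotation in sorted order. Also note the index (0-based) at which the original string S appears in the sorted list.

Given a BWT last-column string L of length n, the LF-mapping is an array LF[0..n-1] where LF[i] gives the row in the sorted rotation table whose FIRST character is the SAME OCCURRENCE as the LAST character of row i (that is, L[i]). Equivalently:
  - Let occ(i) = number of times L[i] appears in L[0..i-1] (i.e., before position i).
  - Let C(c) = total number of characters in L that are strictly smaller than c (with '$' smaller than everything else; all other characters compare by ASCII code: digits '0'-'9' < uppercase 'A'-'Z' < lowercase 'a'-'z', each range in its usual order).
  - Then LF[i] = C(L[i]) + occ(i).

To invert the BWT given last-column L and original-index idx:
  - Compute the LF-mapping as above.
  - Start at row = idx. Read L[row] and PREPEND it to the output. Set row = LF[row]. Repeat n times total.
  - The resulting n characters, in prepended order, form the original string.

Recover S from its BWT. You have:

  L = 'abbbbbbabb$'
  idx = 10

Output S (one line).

Answer: bbbbbabbba$

Derivation:
LF mapping: 1 3 4 5 6 7 8 2 9 10 0
Walk LF starting at row 10, prepending L[row]:
  step 1: row=10, L[10]='$', prepend. Next row=LF[10]=0
  step 2: row=0, L[0]='a', prepend. Next row=LF[0]=1
  step 3: row=1, L[1]='b', prepend. Next row=LF[1]=3
  step 4: row=3, L[3]='b', prepend. Next row=LF[3]=5
  step 5: row=5, L[5]='b', prepend. Next row=LF[5]=7
  step 6: row=7, L[7]='a', prepend. Next row=LF[7]=2
  step 7: row=2, L[2]='b', prepend. Next row=LF[2]=4
  step 8: row=4, L[4]='b', prepend. Next row=LF[4]=6
  step 9: row=6, L[6]='b', prepend. Next row=LF[6]=8
  step 10: row=8, L[8]='b', prepend. Next row=LF[8]=9
  step 11: row=9, L[9]='b', prepend. Next row=LF[9]=10
Reversed output: bbbbbabbba$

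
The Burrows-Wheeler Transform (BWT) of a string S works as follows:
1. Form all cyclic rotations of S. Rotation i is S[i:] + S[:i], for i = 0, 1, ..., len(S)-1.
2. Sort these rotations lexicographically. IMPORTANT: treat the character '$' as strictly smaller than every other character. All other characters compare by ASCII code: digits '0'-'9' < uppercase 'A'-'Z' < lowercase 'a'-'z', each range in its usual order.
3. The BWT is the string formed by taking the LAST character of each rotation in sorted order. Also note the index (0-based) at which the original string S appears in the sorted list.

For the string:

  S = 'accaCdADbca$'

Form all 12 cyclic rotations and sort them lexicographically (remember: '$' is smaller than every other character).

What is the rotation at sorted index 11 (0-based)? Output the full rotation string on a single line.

Answer: dADbca$accaC

Derivation:
All 12 rotations (rotation i = S[i:]+S[:i]):
  rot[0] = accaCdADbca$
  rot[1] = ccaCdADbca$a
  rot[2] = caCdADbca$ac
  rot[3] = aCdADbca$acc
  rot[4] = CdADbca$acca
  rot[5] = dADbca$accaC
  rot[6] = ADbca$accaCd
  rot[7] = Dbca$accaCdA
  rot[8] = bca$accaCdAD
  rot[9] = ca$accaCdADb
  rot[10] = a$accaCdADbc
  rot[11] = $accaCdADbca
Sorted (with $ < everything):
  sorted[0] = $accaCdADbca
  sorted[1] = ADbca$accaCd
  sorted[2] = CdADbca$acca
  sorted[3] = Dbca$accaCdA
  sorted[4] = a$accaCdADbc
  sorted[5] = aCdADbca$acc
  sorted[6] = accaCdADbca$
  sorted[7] = bca$accaCdAD
  sorted[8] = ca$accaCdADb
  sorted[9] = caCdADbca$ac
  sorted[10] = ccaCdADbca$a
  sorted[11] = dADbca$accaC
sorted[11] = dADbca$accaC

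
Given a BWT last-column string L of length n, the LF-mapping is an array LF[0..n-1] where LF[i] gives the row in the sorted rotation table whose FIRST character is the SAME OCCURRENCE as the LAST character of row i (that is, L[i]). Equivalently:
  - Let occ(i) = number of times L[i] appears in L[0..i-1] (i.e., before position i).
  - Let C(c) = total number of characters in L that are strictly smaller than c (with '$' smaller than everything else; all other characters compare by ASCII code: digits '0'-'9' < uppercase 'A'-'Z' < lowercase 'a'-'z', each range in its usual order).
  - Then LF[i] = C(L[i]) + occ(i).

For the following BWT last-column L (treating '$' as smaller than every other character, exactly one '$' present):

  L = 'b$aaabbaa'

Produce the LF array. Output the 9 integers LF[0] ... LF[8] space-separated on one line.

Char counts: '$':1, 'a':5, 'b':3
C (first-col start): C('$')=0, C('a')=1, C('b')=6
L[0]='b': occ=0, LF[0]=C('b')+0=6+0=6
L[1]='$': occ=0, LF[1]=C('$')+0=0+0=0
L[2]='a': occ=0, LF[2]=C('a')+0=1+0=1
L[3]='a': occ=1, LF[3]=C('a')+1=1+1=2
L[4]='a': occ=2, LF[4]=C('a')+2=1+2=3
L[5]='b': occ=1, LF[5]=C('b')+1=6+1=7
L[6]='b': occ=2, LF[6]=C('b')+2=6+2=8
L[7]='a': occ=3, LF[7]=C('a')+3=1+3=4
L[8]='a': occ=4, LF[8]=C('a')+4=1+4=5

Answer: 6 0 1 2 3 7 8 4 5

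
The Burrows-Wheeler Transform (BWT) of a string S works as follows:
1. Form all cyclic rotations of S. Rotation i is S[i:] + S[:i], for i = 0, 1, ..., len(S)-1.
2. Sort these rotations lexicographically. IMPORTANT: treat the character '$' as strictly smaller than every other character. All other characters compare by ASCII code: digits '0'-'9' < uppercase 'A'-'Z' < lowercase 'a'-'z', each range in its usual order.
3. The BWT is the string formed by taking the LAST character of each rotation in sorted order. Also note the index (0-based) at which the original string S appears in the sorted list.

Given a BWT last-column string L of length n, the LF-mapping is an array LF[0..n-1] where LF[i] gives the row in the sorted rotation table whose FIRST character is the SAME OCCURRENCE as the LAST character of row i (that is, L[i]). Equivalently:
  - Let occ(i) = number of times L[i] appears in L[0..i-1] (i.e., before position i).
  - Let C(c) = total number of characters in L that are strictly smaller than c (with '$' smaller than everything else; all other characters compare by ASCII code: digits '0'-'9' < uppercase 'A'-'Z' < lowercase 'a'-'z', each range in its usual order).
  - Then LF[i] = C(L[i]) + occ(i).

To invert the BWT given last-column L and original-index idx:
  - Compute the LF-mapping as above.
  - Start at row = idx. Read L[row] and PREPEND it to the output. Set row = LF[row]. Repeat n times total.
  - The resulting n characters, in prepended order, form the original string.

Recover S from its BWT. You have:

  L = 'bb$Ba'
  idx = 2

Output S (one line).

LF mapping: 3 4 0 1 2
Walk LF starting at row 2, prepending L[row]:
  step 1: row=2, L[2]='$', prepend. Next row=LF[2]=0
  step 2: row=0, L[0]='b', prepend. Next row=LF[0]=3
  step 3: row=3, L[3]='B', prepend. Next row=LF[3]=1
  step 4: row=1, L[1]='b', prepend. Next row=LF[1]=4
  step 5: row=4, L[4]='a', prepend. Next row=LF[4]=2
Reversed output: abBb$

Answer: abBb$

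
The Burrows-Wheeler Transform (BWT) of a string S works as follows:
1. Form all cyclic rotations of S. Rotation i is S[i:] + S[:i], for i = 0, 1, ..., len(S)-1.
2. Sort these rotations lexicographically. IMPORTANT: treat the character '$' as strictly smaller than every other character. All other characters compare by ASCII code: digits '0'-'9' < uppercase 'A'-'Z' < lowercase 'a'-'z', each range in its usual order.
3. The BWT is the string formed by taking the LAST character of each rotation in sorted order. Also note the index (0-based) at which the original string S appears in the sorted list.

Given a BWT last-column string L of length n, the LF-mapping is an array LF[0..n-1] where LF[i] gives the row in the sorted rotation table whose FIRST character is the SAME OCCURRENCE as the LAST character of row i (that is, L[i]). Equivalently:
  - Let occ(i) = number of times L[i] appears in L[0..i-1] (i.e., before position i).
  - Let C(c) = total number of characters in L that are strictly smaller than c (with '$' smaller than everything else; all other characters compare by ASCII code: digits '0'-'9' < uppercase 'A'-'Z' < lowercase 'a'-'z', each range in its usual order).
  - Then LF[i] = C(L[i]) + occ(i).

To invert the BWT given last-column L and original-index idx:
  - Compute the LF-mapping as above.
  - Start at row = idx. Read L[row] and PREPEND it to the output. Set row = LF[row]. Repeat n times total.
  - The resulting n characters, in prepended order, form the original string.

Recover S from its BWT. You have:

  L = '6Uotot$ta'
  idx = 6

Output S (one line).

Answer: tattooU6$

Derivation:
LF mapping: 1 2 4 6 5 7 0 8 3
Walk LF starting at row 6, prepending L[row]:
  step 1: row=6, L[6]='$', prepend. Next row=LF[6]=0
  step 2: row=0, L[0]='6', prepend. Next row=LF[0]=1
  step 3: row=1, L[1]='U', prepend. Next row=LF[1]=2
  step 4: row=2, L[2]='o', prepend. Next row=LF[2]=4
  step 5: row=4, L[4]='o', prepend. Next row=LF[4]=5
  step 6: row=5, L[5]='t', prepend. Next row=LF[5]=7
  step 7: row=7, L[7]='t', prepend. Next row=LF[7]=8
  step 8: row=8, L[8]='a', prepend. Next row=LF[8]=3
  step 9: row=3, L[3]='t', prepend. Next row=LF[3]=6
Reversed output: tattooU6$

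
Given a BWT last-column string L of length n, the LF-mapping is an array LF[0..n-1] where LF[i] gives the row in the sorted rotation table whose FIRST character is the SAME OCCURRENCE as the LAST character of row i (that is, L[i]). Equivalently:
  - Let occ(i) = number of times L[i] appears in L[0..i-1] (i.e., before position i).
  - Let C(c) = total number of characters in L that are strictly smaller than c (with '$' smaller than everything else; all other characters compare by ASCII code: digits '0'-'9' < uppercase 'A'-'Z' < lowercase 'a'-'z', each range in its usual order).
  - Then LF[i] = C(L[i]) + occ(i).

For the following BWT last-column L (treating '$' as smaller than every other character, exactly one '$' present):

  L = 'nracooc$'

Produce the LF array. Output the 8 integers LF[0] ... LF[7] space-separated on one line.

Answer: 4 7 1 2 5 6 3 0

Derivation:
Char counts: '$':1, 'a':1, 'c':2, 'n':1, 'o':2, 'r':1
C (first-col start): C('$')=0, C('a')=1, C('c')=2, C('n')=4, C('o')=5, C('r')=7
L[0]='n': occ=0, LF[0]=C('n')+0=4+0=4
L[1]='r': occ=0, LF[1]=C('r')+0=7+0=7
L[2]='a': occ=0, LF[2]=C('a')+0=1+0=1
L[3]='c': occ=0, LF[3]=C('c')+0=2+0=2
L[4]='o': occ=0, LF[4]=C('o')+0=5+0=5
L[5]='o': occ=1, LF[5]=C('o')+1=5+1=6
L[6]='c': occ=1, LF[6]=C('c')+1=2+1=3
L[7]='$': occ=0, LF[7]=C('$')+0=0+0=0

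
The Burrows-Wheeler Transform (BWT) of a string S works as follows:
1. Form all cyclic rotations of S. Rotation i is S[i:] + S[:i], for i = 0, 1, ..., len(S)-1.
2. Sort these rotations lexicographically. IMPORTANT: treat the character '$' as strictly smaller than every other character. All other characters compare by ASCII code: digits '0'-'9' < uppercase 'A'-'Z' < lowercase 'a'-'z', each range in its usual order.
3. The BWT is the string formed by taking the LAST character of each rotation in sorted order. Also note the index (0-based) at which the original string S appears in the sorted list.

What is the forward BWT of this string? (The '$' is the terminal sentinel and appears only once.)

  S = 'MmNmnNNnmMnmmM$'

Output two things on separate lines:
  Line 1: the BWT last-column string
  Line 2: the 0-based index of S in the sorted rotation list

All 15 rotations (rotation i = S[i:]+S[:i]):
  rot[0] = MmNmnNNnmMnmmM$
  rot[1] = mNmnNNnmMnmmM$M
  rot[2] = NmnNNnmMnmmM$Mm
  rot[3] = mnNNnmMnmmM$MmN
  rot[4] = nNNnmMnmmM$MmNm
  rot[5] = NNnmMnmmM$MmNmn
  rot[6] = NnmMnmmM$MmNmnN
  rot[7] = nmMnmmM$MmNmnNN
  rot[8] = mMnmmM$MmNmnNNn
  rot[9] = MnmmM$MmNmnNNnm
  rot[10] = nmmM$MmNmnNNnmM
  rot[11] = mmM$MmNmnNNnmMn
  rot[12] = mM$MmNmnNNnmMnm
  rot[13] = M$MmNmnNNnmMnmm
  rot[14] = $MmNmnNNnmMnmmM
Sorted (with $ < everything):
  sorted[0] = $MmNmnNNnmMnmmM  (last char: 'M')
  sorted[1] = M$MmNmnNNnmMnmm  (last char: 'm')
  sorted[2] = MmNmnNNnmMnmmM$  (last char: '$')
  sorted[3] = MnmmM$MmNmnNNnm  (last char: 'm')
  sorted[4] = NNnmMnmmM$MmNmn  (last char: 'n')
  sorted[5] = NmnNNnmMnmmM$Mm  (last char: 'm')
  sorted[6] = NnmMnmmM$MmNmnN  (last char: 'N')
  sorted[7] = mM$MmNmnNNnmMnm  (last char: 'm')
  sorted[8] = mMnmmM$MmNmnNNn  (last char: 'n')
  sorted[9] = mNmnNNnmMnmmM$M  (last char: 'M')
  sorted[10] = mmM$MmNmnNNnmMn  (last char: 'n')
  sorted[11] = mnNNnmMnmmM$MmN  (last char: 'N')
  sorted[12] = nNNnmMnmmM$MmNm  (last char: 'm')
  sorted[13] = nmMnmmM$MmNmnNN  (last char: 'N')
  sorted[14] = nmmM$MmNmnNNnmM  (last char: 'M')
Last column: Mm$mnmNmnMnNmNM
Original string S is at sorted index 2

Answer: Mm$mnmNmnMnNmNM
2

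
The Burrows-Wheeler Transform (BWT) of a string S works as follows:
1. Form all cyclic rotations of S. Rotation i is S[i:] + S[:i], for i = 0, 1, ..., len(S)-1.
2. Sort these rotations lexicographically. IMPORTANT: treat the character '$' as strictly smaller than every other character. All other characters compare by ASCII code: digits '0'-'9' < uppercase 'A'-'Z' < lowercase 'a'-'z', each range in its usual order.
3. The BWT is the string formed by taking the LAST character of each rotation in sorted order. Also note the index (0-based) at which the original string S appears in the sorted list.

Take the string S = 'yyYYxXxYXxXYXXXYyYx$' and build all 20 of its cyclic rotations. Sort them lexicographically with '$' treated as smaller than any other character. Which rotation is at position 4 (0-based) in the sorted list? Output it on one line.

All 20 rotations (rotation i = S[i:]+S[:i]):
  rot[0] = yyYYxXxYXxXYXXXYyYx$
  rot[1] = yYYxXxYXxXYXXXYyYx$y
  rot[2] = YYxXxYXxXYXXXYyYx$yy
  rot[3] = YxXxYXxXYXXXYyYx$yyY
  rot[4] = xXxYXxXYXXXYyYx$yyYY
  rot[5] = XxYXxXYXXXYyYx$yyYYx
  rot[6] = xYXxXYXXXYyYx$yyYYxX
  rot[7] = YXxXYXXXYyYx$yyYYxXx
  rot[8] = XxXYXXXYyYx$yyYYxXxY
  rot[9] = xXYXXXYyYx$yyYYxXxYX
  rot[10] = XYXXXYyYx$yyYYxXxYXx
  rot[11] = YXXXYyYx$yyYYxXxYXxX
  rot[12] = XXXYyYx$yyYYxXxYXxXY
  rot[13] = XXYyYx$yyYYxXxYXxXYX
  rot[14] = XYyYx$yyYYxXxYXxXYXX
  rot[15] = YyYx$yyYYxXxYXxXYXXX
  rot[16] = yYx$yyYYxXxYXxXYXXXY
  rot[17] = Yx$yyYYxXxYXxXYXXXYy
  rot[18] = x$yyYYxXxYXxXYXXXYyY
  rot[19] = $yyYYxXxYXxXYXXXYyYx
Sorted (with $ < everything):
  sorted[0] = $yyYYxXxYXxXYXXXYyYx
  sorted[1] = XXXYyYx$yyYYxXxYXxXY
  sorted[2] = XXYyYx$yyYYxXxYXxXYX
  sorted[3] = XYXXXYyYx$yyYYxXxYXx
  sorted[4] = XYyYx$yyYYxXxYXxXYXX
  sorted[5] = XxXYXXXYyYx$yyYYxXxY
  sorted[6] = XxYXxXYXXXYyYx$yyYYx
  sorted[7] = YXXXYyYx$yyYYxXxYXxX
  sorted[8] = YXxXYXXXYyYx$yyYYxXx
  sorted[9] = YYxXxYXxXYXXXYyYx$yy
  sorted[10] = Yx$yyYYxXxYXxXYXXXYy
  sorted[11] = YxXxYXxXYXXXYyYx$yyY
  sorted[12] = YyYx$yyYYxXxYXxXYXXX
  sorted[13] = x$yyYYxXxYXxXYXXXYyY
  sorted[14] = xXYXXXYyYx$yyYYxXxYX
  sorted[15] = xXxYXxXYXXXYyYx$yyYY
  sorted[16] = xYXxXYXXXYyYx$yyYYxX
  sorted[17] = yYYxXxYXxXYXXXYyYx$y
  sorted[18] = yYx$yyYYxXxYXxXYXXXY
  sorted[19] = yyYYxXxYXxXYXXXYyYx$
sorted[4] = XYyYx$yyYYxXxYXxXYXX

Answer: XYyYx$yyYYxXxYXxXYXX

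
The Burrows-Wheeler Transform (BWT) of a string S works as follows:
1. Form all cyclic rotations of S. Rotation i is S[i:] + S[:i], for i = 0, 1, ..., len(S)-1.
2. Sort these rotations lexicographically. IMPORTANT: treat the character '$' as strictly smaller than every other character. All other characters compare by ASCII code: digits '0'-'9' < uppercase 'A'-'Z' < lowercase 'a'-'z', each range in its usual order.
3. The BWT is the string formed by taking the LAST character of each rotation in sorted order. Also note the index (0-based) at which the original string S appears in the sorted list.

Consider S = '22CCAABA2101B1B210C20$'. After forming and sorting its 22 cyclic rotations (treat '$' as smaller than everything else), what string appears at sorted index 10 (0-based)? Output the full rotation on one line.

All 22 rotations (rotation i = S[i:]+S[:i]):
  rot[0] = 22CCAABA2101B1B210C20$
  rot[1] = 2CCAABA2101B1B210C20$2
  rot[2] = CCAABA2101B1B210C20$22
  rot[3] = CAABA2101B1B210C20$22C
  rot[4] = AABA2101B1B210C20$22CC
  rot[5] = ABA2101B1B210C20$22CCA
  rot[6] = BA2101B1B210C20$22CCAA
  rot[7] = A2101B1B210C20$22CCAAB
  rot[8] = 2101B1B210C20$22CCAABA
  rot[9] = 101B1B210C20$22CCAABA2
  rot[10] = 01B1B210C20$22CCAABA21
  rot[11] = 1B1B210C20$22CCAABA210
  rot[12] = B1B210C20$22CCAABA2101
  rot[13] = 1B210C20$22CCAABA2101B
  rot[14] = B210C20$22CCAABA2101B1
  rot[15] = 210C20$22CCAABA2101B1B
  rot[16] = 10C20$22CCAABA2101B1B2
  rot[17] = 0C20$22CCAABA2101B1B21
  rot[18] = C20$22CCAABA2101B1B210
  rot[19] = 20$22CCAABA2101B1B210C
  rot[20] = 0$22CCAABA2101B1B210C2
  rot[21] = $22CCAABA2101B1B210C20
Sorted (with $ < everything):
  sorted[0] = $22CCAABA2101B1B210C20
  sorted[1] = 0$22CCAABA2101B1B210C2
  sorted[2] = 01B1B210C20$22CCAABA21
  sorted[3] = 0C20$22CCAABA2101B1B21
  sorted[4] = 101B1B210C20$22CCAABA2
  sorted[5] = 10C20$22CCAABA2101B1B2
  sorted[6] = 1B1B210C20$22CCAABA210
  sorted[7] = 1B210C20$22CCAABA2101B
  sorted[8] = 20$22CCAABA2101B1B210C
  sorted[9] = 2101B1B210C20$22CCAABA
  sorted[10] = 210C20$22CCAABA2101B1B
  sorted[11] = 22CCAABA2101B1B210C20$
  sorted[12] = 2CCAABA2101B1B210C20$2
  sorted[13] = A2101B1B210C20$22CCAAB
  sorted[14] = AABA2101B1B210C20$22CC
  sorted[15] = ABA2101B1B210C20$22CCA
  sorted[16] = B1B210C20$22CCAABA2101
  sorted[17] = B210C20$22CCAABA2101B1
  sorted[18] = BA2101B1B210C20$22CCAA
  sorted[19] = C20$22CCAABA2101B1B210
  sorted[20] = CAABA2101B1B210C20$22C
  sorted[21] = CCAABA2101B1B210C20$22
sorted[10] = 210C20$22CCAABA2101B1B

Answer: 210C20$22CCAABA2101B1B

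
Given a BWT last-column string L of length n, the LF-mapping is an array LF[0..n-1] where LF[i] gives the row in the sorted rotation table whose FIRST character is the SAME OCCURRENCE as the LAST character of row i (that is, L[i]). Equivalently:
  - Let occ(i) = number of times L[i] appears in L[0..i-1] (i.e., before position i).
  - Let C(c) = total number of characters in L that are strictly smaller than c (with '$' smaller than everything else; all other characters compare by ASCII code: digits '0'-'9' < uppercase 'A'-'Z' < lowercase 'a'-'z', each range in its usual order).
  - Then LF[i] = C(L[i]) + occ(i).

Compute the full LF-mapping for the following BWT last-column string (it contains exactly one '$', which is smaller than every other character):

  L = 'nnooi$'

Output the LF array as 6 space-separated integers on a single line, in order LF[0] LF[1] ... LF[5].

Answer: 2 3 4 5 1 0

Derivation:
Char counts: '$':1, 'i':1, 'n':2, 'o':2
C (first-col start): C('$')=0, C('i')=1, C('n')=2, C('o')=4
L[0]='n': occ=0, LF[0]=C('n')+0=2+0=2
L[1]='n': occ=1, LF[1]=C('n')+1=2+1=3
L[2]='o': occ=0, LF[2]=C('o')+0=4+0=4
L[3]='o': occ=1, LF[3]=C('o')+1=4+1=5
L[4]='i': occ=0, LF[4]=C('i')+0=1+0=1
L[5]='$': occ=0, LF[5]=C('$')+0=0+0=0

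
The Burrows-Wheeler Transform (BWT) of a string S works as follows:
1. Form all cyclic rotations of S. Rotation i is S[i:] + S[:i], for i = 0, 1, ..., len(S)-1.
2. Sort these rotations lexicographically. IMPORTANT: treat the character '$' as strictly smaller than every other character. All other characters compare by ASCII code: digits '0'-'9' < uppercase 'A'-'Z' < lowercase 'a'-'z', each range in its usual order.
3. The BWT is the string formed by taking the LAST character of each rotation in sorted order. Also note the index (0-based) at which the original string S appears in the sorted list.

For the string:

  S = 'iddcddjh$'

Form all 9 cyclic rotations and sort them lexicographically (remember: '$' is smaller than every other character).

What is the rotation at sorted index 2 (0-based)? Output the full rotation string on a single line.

Answer: dcddjh$id

Derivation:
All 9 rotations (rotation i = S[i:]+S[:i]):
  rot[0] = iddcddjh$
  rot[1] = ddcddjh$i
  rot[2] = dcddjh$id
  rot[3] = cddjh$idd
  rot[4] = ddjh$iddc
  rot[5] = djh$iddcd
  rot[6] = jh$iddcdd
  rot[7] = h$iddcddj
  rot[8] = $iddcddjh
Sorted (with $ < everything):
  sorted[0] = $iddcddjh
  sorted[1] = cddjh$idd
  sorted[2] = dcddjh$id
  sorted[3] = ddcddjh$i
  sorted[4] = ddjh$iddc
  sorted[5] = djh$iddcd
  sorted[6] = h$iddcddj
  sorted[7] = iddcddjh$
  sorted[8] = jh$iddcdd
sorted[2] = dcddjh$id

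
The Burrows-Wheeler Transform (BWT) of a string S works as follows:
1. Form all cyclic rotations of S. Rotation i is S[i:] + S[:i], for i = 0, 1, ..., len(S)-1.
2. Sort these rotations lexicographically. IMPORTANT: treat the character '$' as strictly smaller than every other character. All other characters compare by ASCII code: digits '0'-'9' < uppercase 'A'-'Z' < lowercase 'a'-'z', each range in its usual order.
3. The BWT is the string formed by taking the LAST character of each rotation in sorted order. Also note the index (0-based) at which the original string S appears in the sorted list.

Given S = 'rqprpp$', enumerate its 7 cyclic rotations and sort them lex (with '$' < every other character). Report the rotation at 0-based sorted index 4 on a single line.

Answer: qprpp$r

Derivation:
All 7 rotations (rotation i = S[i:]+S[:i]):
  rot[0] = rqprpp$
  rot[1] = qprpp$r
  rot[2] = prpp$rq
  rot[3] = rpp$rqp
  rot[4] = pp$rqpr
  rot[5] = p$rqprp
  rot[6] = $rqprpp
Sorted (with $ < everything):
  sorted[0] = $rqprpp
  sorted[1] = p$rqprp
  sorted[2] = pp$rqpr
  sorted[3] = prpp$rq
  sorted[4] = qprpp$r
  sorted[5] = rpp$rqp
  sorted[6] = rqprpp$
sorted[4] = qprpp$r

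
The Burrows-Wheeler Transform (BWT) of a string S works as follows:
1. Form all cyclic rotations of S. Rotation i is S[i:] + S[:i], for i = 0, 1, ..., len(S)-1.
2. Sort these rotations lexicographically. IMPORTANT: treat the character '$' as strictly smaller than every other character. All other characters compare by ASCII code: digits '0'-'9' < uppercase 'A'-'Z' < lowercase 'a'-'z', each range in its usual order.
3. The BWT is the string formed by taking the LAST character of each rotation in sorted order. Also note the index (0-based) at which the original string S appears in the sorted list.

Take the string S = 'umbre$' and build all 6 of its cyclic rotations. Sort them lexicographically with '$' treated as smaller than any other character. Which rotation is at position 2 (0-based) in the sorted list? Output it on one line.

Answer: e$umbr

Derivation:
All 6 rotations (rotation i = S[i:]+S[:i]):
  rot[0] = umbre$
  rot[1] = mbre$u
  rot[2] = bre$um
  rot[3] = re$umb
  rot[4] = e$umbr
  rot[5] = $umbre
Sorted (with $ < everything):
  sorted[0] = $umbre
  sorted[1] = bre$um
  sorted[2] = e$umbr
  sorted[3] = mbre$u
  sorted[4] = re$umb
  sorted[5] = umbre$
sorted[2] = e$umbr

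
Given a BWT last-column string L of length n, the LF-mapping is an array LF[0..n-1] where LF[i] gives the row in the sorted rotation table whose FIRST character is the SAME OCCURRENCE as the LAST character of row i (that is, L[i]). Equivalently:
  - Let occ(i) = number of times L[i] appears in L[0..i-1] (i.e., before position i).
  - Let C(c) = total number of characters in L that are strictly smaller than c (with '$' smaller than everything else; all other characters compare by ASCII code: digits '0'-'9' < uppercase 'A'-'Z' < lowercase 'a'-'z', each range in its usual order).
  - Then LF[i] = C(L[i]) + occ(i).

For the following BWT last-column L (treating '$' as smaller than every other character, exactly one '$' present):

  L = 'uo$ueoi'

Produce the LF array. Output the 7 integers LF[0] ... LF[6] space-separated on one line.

Char counts: '$':1, 'e':1, 'i':1, 'o':2, 'u':2
C (first-col start): C('$')=0, C('e')=1, C('i')=2, C('o')=3, C('u')=5
L[0]='u': occ=0, LF[0]=C('u')+0=5+0=5
L[1]='o': occ=0, LF[1]=C('o')+0=3+0=3
L[2]='$': occ=0, LF[2]=C('$')+0=0+0=0
L[3]='u': occ=1, LF[3]=C('u')+1=5+1=6
L[4]='e': occ=0, LF[4]=C('e')+0=1+0=1
L[5]='o': occ=1, LF[5]=C('o')+1=3+1=4
L[6]='i': occ=0, LF[6]=C('i')+0=2+0=2

Answer: 5 3 0 6 1 4 2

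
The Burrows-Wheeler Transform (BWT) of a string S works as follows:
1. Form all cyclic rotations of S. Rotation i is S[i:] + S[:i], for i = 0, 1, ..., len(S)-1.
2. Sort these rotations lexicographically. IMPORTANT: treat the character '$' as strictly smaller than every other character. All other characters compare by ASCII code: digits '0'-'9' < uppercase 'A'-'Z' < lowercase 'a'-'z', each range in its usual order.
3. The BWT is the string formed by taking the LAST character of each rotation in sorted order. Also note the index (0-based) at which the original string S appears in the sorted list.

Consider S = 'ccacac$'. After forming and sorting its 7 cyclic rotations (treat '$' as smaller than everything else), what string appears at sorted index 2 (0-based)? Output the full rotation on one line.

Answer: acac$cc

Derivation:
All 7 rotations (rotation i = S[i:]+S[:i]):
  rot[0] = ccacac$
  rot[1] = cacac$c
  rot[2] = acac$cc
  rot[3] = cac$cca
  rot[4] = ac$ccac
  rot[5] = c$ccaca
  rot[6] = $ccacac
Sorted (with $ < everything):
  sorted[0] = $ccacac
  sorted[1] = ac$ccac
  sorted[2] = acac$cc
  sorted[3] = c$ccaca
  sorted[4] = cac$cca
  sorted[5] = cacac$c
  sorted[6] = ccacac$
sorted[2] = acac$cc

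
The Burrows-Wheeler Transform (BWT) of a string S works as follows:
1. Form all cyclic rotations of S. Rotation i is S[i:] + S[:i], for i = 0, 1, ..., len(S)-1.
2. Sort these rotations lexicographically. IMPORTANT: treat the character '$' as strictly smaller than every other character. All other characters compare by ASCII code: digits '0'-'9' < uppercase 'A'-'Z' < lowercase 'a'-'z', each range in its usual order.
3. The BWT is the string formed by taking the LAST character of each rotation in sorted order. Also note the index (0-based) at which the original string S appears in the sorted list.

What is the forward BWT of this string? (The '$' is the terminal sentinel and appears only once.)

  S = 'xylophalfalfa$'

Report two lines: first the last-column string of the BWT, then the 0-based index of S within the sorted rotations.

Answer: affhllpaaylo$x
12

Derivation:
All 14 rotations (rotation i = S[i:]+S[:i]):
  rot[0] = xylophalfalfa$
  rot[1] = ylophalfalfa$x
  rot[2] = lophalfalfa$xy
  rot[3] = ophalfalfa$xyl
  rot[4] = phalfalfa$xylo
  rot[5] = halfalfa$xylop
  rot[6] = alfalfa$xyloph
  rot[7] = lfalfa$xylopha
  rot[8] = falfa$xylophal
  rot[9] = alfa$xylophalf
  rot[10] = lfa$xylophalfa
  rot[11] = fa$xylophalfal
  rot[12] = a$xylophalfalf
  rot[13] = $xylophalfalfa
Sorted (with $ < everything):
  sorted[0] = $xylophalfalfa  (last char: 'a')
  sorted[1] = a$xylophalfalf  (last char: 'f')
  sorted[2] = alfa$xylophalf  (last char: 'f')
  sorted[3] = alfalfa$xyloph  (last char: 'h')
  sorted[4] = fa$xylophalfal  (last char: 'l')
  sorted[5] = falfa$xylophal  (last char: 'l')
  sorted[6] = halfalfa$xylop  (last char: 'p')
  sorted[7] = lfa$xylophalfa  (last char: 'a')
  sorted[8] = lfalfa$xylopha  (last char: 'a')
  sorted[9] = lophalfalfa$xy  (last char: 'y')
  sorted[10] = ophalfalfa$xyl  (last char: 'l')
  sorted[11] = phalfalfa$xylo  (last char: 'o')
  sorted[12] = xylophalfalfa$  (last char: '$')
  sorted[13] = ylophalfalfa$x  (last char: 'x')
Last column: affhllpaaylo$x
Original string S is at sorted index 12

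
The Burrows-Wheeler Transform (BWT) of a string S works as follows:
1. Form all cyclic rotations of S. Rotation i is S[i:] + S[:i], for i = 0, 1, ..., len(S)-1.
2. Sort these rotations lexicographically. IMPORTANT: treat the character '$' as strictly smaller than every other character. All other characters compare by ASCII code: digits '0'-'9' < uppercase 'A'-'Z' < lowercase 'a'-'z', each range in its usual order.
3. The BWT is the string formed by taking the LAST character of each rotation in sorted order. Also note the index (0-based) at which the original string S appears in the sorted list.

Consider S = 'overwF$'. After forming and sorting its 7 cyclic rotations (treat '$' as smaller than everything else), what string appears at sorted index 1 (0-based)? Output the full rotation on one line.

All 7 rotations (rotation i = S[i:]+S[:i]):
  rot[0] = overwF$
  rot[1] = verwF$o
  rot[2] = erwF$ov
  rot[3] = rwF$ove
  rot[4] = wF$over
  rot[5] = F$overw
  rot[6] = $overwF
Sorted (with $ < everything):
  sorted[0] = $overwF
  sorted[1] = F$overw
  sorted[2] = erwF$ov
  sorted[3] = overwF$
  sorted[4] = rwF$ove
  sorted[5] = verwF$o
  sorted[6] = wF$over
sorted[1] = F$overw

Answer: F$overw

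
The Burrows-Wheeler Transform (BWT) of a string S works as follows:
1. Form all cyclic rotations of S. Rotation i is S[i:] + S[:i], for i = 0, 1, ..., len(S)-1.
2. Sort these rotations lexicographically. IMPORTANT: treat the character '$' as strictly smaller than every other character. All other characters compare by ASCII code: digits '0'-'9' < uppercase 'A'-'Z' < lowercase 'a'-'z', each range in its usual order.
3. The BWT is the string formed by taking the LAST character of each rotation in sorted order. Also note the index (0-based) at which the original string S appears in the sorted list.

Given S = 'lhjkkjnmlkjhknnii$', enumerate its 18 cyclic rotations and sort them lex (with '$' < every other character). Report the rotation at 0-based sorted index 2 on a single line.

Answer: hknnii$lhjkkjnmlkj

Derivation:
All 18 rotations (rotation i = S[i:]+S[:i]):
  rot[0] = lhjkkjnmlkjhknnii$
  rot[1] = hjkkjnmlkjhknnii$l
  rot[2] = jkkjnmlkjhknnii$lh
  rot[3] = kkjnmlkjhknnii$lhj
  rot[4] = kjnmlkjhknnii$lhjk
  rot[5] = jnmlkjhknnii$lhjkk
  rot[6] = nmlkjhknnii$lhjkkj
  rot[7] = mlkjhknnii$lhjkkjn
  rot[8] = lkjhknnii$lhjkkjnm
  rot[9] = kjhknnii$lhjkkjnml
  rot[10] = jhknnii$lhjkkjnmlk
  rot[11] = hknnii$lhjkkjnmlkj
  rot[12] = knnii$lhjkkjnmlkjh
  rot[13] = nnii$lhjkkjnmlkjhk
  rot[14] = nii$lhjkkjnmlkjhkn
  rot[15] = ii$lhjkkjnmlkjhknn
  rot[16] = i$lhjkkjnmlkjhknni
  rot[17] = $lhjkkjnmlkjhknnii
Sorted (with $ < everything):
  sorted[0] = $lhjkkjnmlkjhknnii
  sorted[1] = hjkkjnmlkjhknnii$l
  sorted[2] = hknnii$lhjkkjnmlkj
  sorted[3] = i$lhjkkjnmlkjhknni
  sorted[4] = ii$lhjkkjnmlkjhknn
  sorted[5] = jhknnii$lhjkkjnmlk
  sorted[6] = jkkjnmlkjhknnii$lh
  sorted[7] = jnmlkjhknnii$lhjkk
  sorted[8] = kjhknnii$lhjkkjnml
  sorted[9] = kjnmlkjhknnii$lhjk
  sorted[10] = kkjnmlkjhknnii$lhj
  sorted[11] = knnii$lhjkkjnmlkjh
  sorted[12] = lhjkkjnmlkjhknnii$
  sorted[13] = lkjhknnii$lhjkkjnm
  sorted[14] = mlkjhknnii$lhjkkjn
  sorted[15] = nii$lhjkkjnmlkjhkn
  sorted[16] = nmlkjhknnii$lhjkkj
  sorted[17] = nnii$lhjkkjnmlkjhk
sorted[2] = hknnii$lhjkkjnmlkj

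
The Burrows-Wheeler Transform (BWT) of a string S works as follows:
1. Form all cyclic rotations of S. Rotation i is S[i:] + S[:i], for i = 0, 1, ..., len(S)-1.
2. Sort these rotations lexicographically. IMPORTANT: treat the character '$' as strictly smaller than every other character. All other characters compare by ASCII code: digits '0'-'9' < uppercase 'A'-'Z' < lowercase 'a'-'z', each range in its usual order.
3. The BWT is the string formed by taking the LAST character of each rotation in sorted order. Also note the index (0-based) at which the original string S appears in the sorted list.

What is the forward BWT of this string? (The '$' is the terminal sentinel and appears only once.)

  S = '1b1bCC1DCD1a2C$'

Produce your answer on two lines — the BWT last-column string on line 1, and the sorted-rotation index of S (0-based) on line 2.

All 15 rotations (rotation i = S[i:]+S[:i]):
  rot[0] = 1b1bCC1DCD1a2C$
  rot[1] = b1bCC1DCD1a2C$1
  rot[2] = 1bCC1DCD1a2C$1b
  rot[3] = bCC1DCD1a2C$1b1
  rot[4] = CC1DCD1a2C$1b1b
  rot[5] = C1DCD1a2C$1b1bC
  rot[6] = 1DCD1a2C$1b1bCC
  rot[7] = DCD1a2C$1b1bCC1
  rot[8] = CD1a2C$1b1bCC1D
  rot[9] = D1a2C$1b1bCC1DC
  rot[10] = 1a2C$1b1bCC1DCD
  rot[11] = a2C$1b1bCC1DCD1
  rot[12] = 2C$1b1bCC1DCD1a
  rot[13] = C$1b1bCC1DCD1a2
  rot[14] = $1b1bCC1DCD1a2C
Sorted (with $ < everything):
  sorted[0] = $1b1bCC1DCD1a2C  (last char: 'C')
  sorted[1] = 1DCD1a2C$1b1bCC  (last char: 'C')
  sorted[2] = 1a2C$1b1bCC1DCD  (last char: 'D')
  sorted[3] = 1b1bCC1DCD1a2C$  (last char: '$')
  sorted[4] = 1bCC1DCD1a2C$1b  (last char: 'b')
  sorted[5] = 2C$1b1bCC1DCD1a  (last char: 'a')
  sorted[6] = C$1b1bCC1DCD1a2  (last char: '2')
  sorted[7] = C1DCD1a2C$1b1bC  (last char: 'C')
  sorted[8] = CC1DCD1a2C$1b1b  (last char: 'b')
  sorted[9] = CD1a2C$1b1bCC1D  (last char: 'D')
  sorted[10] = D1a2C$1b1bCC1DC  (last char: 'C')
  sorted[11] = DCD1a2C$1b1bCC1  (last char: '1')
  sorted[12] = a2C$1b1bCC1DCD1  (last char: '1')
  sorted[13] = b1bCC1DCD1a2C$1  (last char: '1')
  sorted[14] = bCC1DCD1a2C$1b1  (last char: '1')
Last column: CCD$ba2CbDC1111
Original string S is at sorted index 3

Answer: CCD$ba2CbDC1111
3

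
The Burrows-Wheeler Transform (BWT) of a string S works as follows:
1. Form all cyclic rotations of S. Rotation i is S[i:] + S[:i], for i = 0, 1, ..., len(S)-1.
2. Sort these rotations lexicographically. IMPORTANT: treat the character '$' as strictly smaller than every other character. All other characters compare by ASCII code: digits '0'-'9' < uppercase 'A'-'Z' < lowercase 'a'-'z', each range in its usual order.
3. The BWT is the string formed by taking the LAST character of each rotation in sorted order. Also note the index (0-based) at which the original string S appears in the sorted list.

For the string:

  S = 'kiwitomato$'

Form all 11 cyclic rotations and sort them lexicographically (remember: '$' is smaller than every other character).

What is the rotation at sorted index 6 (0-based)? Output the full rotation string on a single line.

All 11 rotations (rotation i = S[i:]+S[:i]):
  rot[0] = kiwitomato$
  rot[1] = iwitomato$k
  rot[2] = witomato$ki
  rot[3] = itomato$kiw
  rot[4] = tomato$kiwi
  rot[5] = omato$kiwit
  rot[6] = mato$kiwito
  rot[7] = ato$kiwitom
  rot[8] = to$kiwitoma
  rot[9] = o$kiwitomat
  rot[10] = $kiwitomato
Sorted (with $ < everything):
  sorted[0] = $kiwitomato
  sorted[1] = ato$kiwitom
  sorted[2] = itomato$kiw
  sorted[3] = iwitomato$k
  sorted[4] = kiwitomato$
  sorted[5] = mato$kiwito
  sorted[6] = o$kiwitomat
  sorted[7] = omato$kiwit
  sorted[8] = to$kiwitoma
  sorted[9] = tomato$kiwi
  sorted[10] = witomato$ki
sorted[6] = o$kiwitomat

Answer: o$kiwitomat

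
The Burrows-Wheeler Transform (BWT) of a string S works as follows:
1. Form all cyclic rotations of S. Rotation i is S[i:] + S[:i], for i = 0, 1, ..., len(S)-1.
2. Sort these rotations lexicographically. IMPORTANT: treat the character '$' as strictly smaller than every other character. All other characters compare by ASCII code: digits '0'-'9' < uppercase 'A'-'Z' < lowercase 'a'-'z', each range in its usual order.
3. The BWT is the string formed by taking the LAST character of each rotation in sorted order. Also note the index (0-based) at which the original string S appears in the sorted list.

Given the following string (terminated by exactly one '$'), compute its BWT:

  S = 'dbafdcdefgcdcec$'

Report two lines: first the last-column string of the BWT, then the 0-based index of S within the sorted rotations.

All 16 rotations (rotation i = S[i:]+S[:i]):
  rot[0] = dbafdcdefgcdcec$
  rot[1] = bafdcdefgcdcec$d
  rot[2] = afdcdefgcdcec$db
  rot[3] = fdcdefgcdcec$dba
  rot[4] = dcdefgcdcec$dbaf
  rot[5] = cdefgcdcec$dbafd
  rot[6] = defgcdcec$dbafdc
  rot[7] = efgcdcec$dbafdcd
  rot[8] = fgcdcec$dbafdcde
  rot[9] = gcdcec$dbafdcdef
  rot[10] = cdcec$dbafdcdefg
  rot[11] = dcec$dbafdcdefgc
  rot[12] = cec$dbafdcdefgcd
  rot[13] = ec$dbafdcdefgcdc
  rot[14] = c$dbafdcdefgcdce
  rot[15] = $dbafdcdefgcdcec
Sorted (with $ < everything):
  sorted[0] = $dbafdcdefgcdcec  (last char: 'c')
  sorted[1] = afdcdefgcdcec$db  (last char: 'b')
  sorted[2] = bafdcdefgcdcec$d  (last char: 'd')
  sorted[3] = c$dbafdcdefgcdce  (last char: 'e')
  sorted[4] = cdcec$dbafdcdefg  (last char: 'g')
  sorted[5] = cdefgcdcec$dbafd  (last char: 'd')
  sorted[6] = cec$dbafdcdefgcd  (last char: 'd')
  sorted[7] = dbafdcdefgcdcec$  (last char: '$')
  sorted[8] = dcdefgcdcec$dbaf  (last char: 'f')
  sorted[9] = dcec$dbafdcdefgc  (last char: 'c')
  sorted[10] = defgcdcec$dbafdc  (last char: 'c')
  sorted[11] = ec$dbafdcdefgcdc  (last char: 'c')
  sorted[12] = efgcdcec$dbafdcd  (last char: 'd')
  sorted[13] = fdcdefgcdcec$dba  (last char: 'a')
  sorted[14] = fgcdcec$dbafdcde  (last char: 'e')
  sorted[15] = gcdcec$dbafdcdef  (last char: 'f')
Last column: cbdegdd$fcccdaef
Original string S is at sorted index 7

Answer: cbdegdd$fcccdaef
7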